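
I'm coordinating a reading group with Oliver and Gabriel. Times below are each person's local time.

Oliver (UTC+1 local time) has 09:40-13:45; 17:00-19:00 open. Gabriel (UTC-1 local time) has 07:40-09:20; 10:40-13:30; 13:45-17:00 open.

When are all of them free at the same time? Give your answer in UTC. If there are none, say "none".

Oliver in UTC: 08:40-12:45, 16:00-18:00 (subtract 1h to convert from UTC+1).
Gabriel in UTC: 08:40-10:20, 11:40-14:30, 14:45-18:00 (add 1h to convert from UTC-1).
Oliver ∩ Gabriel: 08:40-10:20, 11:40-12:45, 16:00-18:00.
Those are the intersection windows.

08:40-10:20, 11:40-12:45, 16:00-18:00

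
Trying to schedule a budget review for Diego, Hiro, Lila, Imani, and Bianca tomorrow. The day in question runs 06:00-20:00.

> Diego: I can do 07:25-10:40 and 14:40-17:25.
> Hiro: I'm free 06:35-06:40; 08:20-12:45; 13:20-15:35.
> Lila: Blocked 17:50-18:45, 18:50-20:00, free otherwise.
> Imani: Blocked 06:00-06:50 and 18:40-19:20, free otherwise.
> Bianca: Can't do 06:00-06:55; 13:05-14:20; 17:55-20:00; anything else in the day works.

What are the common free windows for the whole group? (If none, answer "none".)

08:20-10:40, 14:40-15:35

Diego free: 07:25-10:40, 14:40-17:25.
Hiro free: 06:35-06:40, 08:20-12:45, 13:20-15:35.
Lila free: 06:00-17:50, 18:45-18:50 (invert busy blocks within the working day).
Imani free: 06:50-18:40, 19:20-20:00 (invert busy blocks within the working day).
Bianca free: 06:55-13:05, 14:20-17:55 (invert busy blocks within the working day).
Diego ∩ Hiro: 08:20-10:40, 14:40-15:35.
Diego ∩ Hiro ∩ Lila: 08:20-10:40, 14:40-15:35.
Diego ∩ Hiro ∩ Lila ∩ Imani: 08:20-10:40, 14:40-15:35.
Diego ∩ Hiro ∩ Lila ∩ Imani ∩ Bianca: 08:20-10:40, 14:40-15:35.
So the common availability across everyone is 08:20-10:40, 14:40-15:35.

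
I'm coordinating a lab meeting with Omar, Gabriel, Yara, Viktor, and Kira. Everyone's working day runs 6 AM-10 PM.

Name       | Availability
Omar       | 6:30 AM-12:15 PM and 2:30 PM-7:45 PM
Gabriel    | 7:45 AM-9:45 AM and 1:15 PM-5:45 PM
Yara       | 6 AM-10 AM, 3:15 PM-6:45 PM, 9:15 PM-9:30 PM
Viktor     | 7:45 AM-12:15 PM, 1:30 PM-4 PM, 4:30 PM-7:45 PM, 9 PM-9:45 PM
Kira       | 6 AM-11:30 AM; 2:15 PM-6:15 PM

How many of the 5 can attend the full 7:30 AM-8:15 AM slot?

Omar, Yara, and Kira can make the full 07:30-08:15 slot — that's 3.

3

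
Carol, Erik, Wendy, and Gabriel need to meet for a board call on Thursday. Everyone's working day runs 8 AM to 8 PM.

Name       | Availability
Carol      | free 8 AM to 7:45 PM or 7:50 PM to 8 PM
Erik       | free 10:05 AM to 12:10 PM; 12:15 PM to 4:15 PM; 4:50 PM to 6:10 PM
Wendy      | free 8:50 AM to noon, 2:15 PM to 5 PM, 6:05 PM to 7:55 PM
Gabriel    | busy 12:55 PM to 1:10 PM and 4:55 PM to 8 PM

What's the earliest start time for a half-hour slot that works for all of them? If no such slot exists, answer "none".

Carol free: 08:00-19:45, 19:50-20:00.
Erik free: 10:05-12:10, 12:15-16:15, 16:50-18:10.
Wendy free: 08:50-12:00, 14:15-17:00, 18:05-19:55.
Gabriel free: 08:00-12:55, 13:10-16:55 (invert busy blocks within the working day).
Carol ∩ Erik: 10:05-12:10, 12:15-16:15, 16:50-18:10.
Carol ∩ Erik ∩ Wendy: 10:05-12:00, 14:15-16:15, 16:50-17:00, 18:05-18:10.
Carol ∩ Erik ∩ Wendy ∩ Gabriel: 10:05-12:00, 14:15-16:15, 16:50-16:55.
Those are the intersection windows.
The first common window of at least 30 minutes is 10:05-12:00, so the earliest start is 10:05.

10:05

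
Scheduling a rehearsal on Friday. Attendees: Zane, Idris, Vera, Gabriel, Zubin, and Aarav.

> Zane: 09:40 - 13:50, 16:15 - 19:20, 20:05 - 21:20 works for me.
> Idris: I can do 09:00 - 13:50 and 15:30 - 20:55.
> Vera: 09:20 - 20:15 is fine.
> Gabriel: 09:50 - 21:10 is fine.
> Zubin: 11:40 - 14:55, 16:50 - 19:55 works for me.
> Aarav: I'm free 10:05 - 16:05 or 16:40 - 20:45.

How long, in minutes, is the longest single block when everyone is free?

Zane ∩ Idris: 09:40-13:50, 16:15-19:20, 20:05-20:55.
Zane ∩ Idris ∩ Vera: 09:40-13:50, 16:15-19:20, 20:05-20:15.
Zane ∩ Idris ∩ Vera ∩ Gabriel: 09:50-13:50, 16:15-19:20, 20:05-20:15.
Zane ∩ Idris ∩ Vera ∩ Gabriel ∩ Zubin: 11:40-13:50, 16:50-19:20.
Zane ∩ Idris ∩ Vera ∩ Gabriel ∩ Zubin ∩ Aarav: 11:40-13:50, 16:50-19:20.
The longest is 16:50-19:20 at 150 minutes.

150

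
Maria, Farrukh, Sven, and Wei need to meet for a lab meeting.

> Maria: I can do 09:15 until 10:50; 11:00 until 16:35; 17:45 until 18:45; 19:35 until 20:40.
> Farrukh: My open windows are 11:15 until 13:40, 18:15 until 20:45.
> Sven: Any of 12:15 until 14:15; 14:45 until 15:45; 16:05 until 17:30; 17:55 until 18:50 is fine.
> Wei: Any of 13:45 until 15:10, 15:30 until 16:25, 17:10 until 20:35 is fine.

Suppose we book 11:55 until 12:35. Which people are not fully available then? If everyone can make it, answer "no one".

Maria: free for 11:55-12:35. Farrukh: free for 11:55-12:35. Sven: not fully free for 11:55-12:35. Wei: not fully free for 11:55-12:35.

Sven, Wei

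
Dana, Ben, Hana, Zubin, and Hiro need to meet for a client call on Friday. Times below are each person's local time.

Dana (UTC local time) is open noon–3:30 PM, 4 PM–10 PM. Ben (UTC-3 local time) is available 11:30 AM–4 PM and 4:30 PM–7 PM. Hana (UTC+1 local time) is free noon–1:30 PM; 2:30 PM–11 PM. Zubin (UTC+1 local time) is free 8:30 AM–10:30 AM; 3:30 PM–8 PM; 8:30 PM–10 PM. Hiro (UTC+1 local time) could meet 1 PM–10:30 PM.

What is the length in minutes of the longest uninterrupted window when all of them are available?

180

Dana in UTC: 12:00-15:30, 16:00-22:00.
Ben in UTC: 14:30-19:00, 19:30-22:00 (add 3h to convert from UTC-3).
Hana in UTC: 11:00-12:30, 13:30-22:00 (subtract 1h to convert from UTC+1).
Zubin in UTC: 07:30-09:30, 14:30-19:00, 19:30-21:00 (subtract 1h to convert from UTC+1).
Hiro in UTC: 12:00-21:30 (subtract 1h to convert from UTC+1).
Dana ∩ Ben: 14:30-15:30, 16:00-19:00, 19:30-22:00.
Dana ∩ Ben ∩ Hana: 14:30-15:30, 16:00-19:00, 19:30-22:00.
Dana ∩ Ben ∩ Hana ∩ Zubin: 14:30-15:30, 16:00-19:00, 19:30-21:00.
Dana ∩ Ben ∩ Hana ∩ Zubin ∩ Hiro: 14:30-15:30, 16:00-19:00, 19:30-21:00.
Those are the intersection windows.
The longest is 16:00-19:00 at 180 minutes.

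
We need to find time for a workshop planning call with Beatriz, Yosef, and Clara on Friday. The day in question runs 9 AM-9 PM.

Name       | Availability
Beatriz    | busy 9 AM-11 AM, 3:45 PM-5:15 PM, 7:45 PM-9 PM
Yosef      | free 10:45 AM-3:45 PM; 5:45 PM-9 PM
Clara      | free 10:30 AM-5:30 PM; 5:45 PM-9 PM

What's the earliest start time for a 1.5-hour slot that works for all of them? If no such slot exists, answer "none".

11:00

Beatriz free: 11:00-15:45, 17:15-19:45 (invert busy blocks within the working day).
Yosef free: 10:45-15:45, 17:45-21:00.
Clara free: 10:30-17:30, 17:45-21:00.
Beatriz ∩ Yosef: 11:00-15:45, 17:45-19:45.
Beatriz ∩ Yosef ∩ Clara: 11:00-15:45, 17:45-19:45.
The first common window of at least 90 minutes is 11:00-15:45, so the earliest start is 11:00.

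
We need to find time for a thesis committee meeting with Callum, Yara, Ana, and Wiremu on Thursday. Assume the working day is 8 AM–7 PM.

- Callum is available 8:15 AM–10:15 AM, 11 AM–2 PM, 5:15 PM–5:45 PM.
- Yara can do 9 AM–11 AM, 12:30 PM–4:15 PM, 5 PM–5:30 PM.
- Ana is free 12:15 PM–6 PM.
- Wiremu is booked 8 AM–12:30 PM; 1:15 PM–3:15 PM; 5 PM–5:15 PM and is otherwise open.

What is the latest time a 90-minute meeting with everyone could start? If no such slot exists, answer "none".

Callum free: 08:15-10:15, 11:00-14:00, 17:15-17:45.
Yara free: 09:00-11:00, 12:30-16:15, 17:00-17:30.
Ana free: 12:15-18:00.
Wiremu free: 12:30-13:15, 15:15-17:00, 17:15-19:00 (invert busy blocks within the working day).
Callum ∩ Yara: 09:00-10:15, 12:30-14:00, 17:15-17:30.
Callum ∩ Yara ∩ Ana: 12:30-14:00, 17:15-17:30.
Callum ∩ Yara ∩ Ana ∩ Wiremu: 12:30-13:15, 17:15-17:30.
No common window is at least 90 minutes long.

none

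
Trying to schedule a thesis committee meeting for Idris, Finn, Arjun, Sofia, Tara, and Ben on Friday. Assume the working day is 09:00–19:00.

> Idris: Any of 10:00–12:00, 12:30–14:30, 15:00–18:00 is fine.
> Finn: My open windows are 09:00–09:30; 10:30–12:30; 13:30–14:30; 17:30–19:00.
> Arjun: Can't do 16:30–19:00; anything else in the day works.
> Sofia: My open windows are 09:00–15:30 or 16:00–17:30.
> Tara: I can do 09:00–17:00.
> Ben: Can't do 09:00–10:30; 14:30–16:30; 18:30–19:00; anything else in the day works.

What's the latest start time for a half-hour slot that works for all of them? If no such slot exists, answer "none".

Idris free: 10:00-12:00, 12:30-14:30, 15:00-18:00.
Finn free: 09:00-09:30, 10:30-12:30, 13:30-14:30, 17:30-19:00.
Arjun free: 09:00-16:30 (invert busy blocks within the working day).
Sofia free: 09:00-15:30, 16:00-17:30.
Tara free: 09:00-17:00.
Ben free: 10:30-14:30, 16:30-18:30 (invert busy blocks within the working day).
Idris ∩ Finn: 10:30-12:00, 13:30-14:30, 17:30-18:00.
Idris ∩ Finn ∩ Arjun: 10:30-12:00, 13:30-14:30.
Idris ∩ Finn ∩ Arjun ∩ Sofia: 10:30-12:00, 13:30-14:30.
Idris ∩ Finn ∩ Arjun ∩ Sofia ∩ Tara: 10:30-12:00, 13:30-14:30.
Idris ∩ Finn ∩ Arjun ∩ Sofia ∩ Tara ∩ Ben: 10:30-12:00, 13:30-14:30.
Those are the intersection windows.
The last common window of at least 30 minutes is 13:30-14:30; a 30-minute meeting can start as late as 14:00 and still end by 14:30.

14:00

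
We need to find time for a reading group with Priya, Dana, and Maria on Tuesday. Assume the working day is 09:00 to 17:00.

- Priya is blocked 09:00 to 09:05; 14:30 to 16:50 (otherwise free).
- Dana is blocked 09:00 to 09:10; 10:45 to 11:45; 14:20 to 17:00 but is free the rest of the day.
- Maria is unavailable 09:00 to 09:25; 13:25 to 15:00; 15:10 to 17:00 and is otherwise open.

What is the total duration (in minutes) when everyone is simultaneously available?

180

Priya free: 09:05-14:30, 16:50-17:00 (invert busy blocks within the working day).
Dana free: 09:10-10:45, 11:45-14:20 (invert busy blocks within the working day).
Maria free: 09:25-13:25, 15:00-15:10 (invert busy blocks within the working day).
Priya ∩ Dana: 09:10-10:45, 11:45-14:20.
Priya ∩ Dana ∩ Maria: 09:25-10:45, 11:45-13:25.
Summing the common windows: 80 + 100 = 180 minutes.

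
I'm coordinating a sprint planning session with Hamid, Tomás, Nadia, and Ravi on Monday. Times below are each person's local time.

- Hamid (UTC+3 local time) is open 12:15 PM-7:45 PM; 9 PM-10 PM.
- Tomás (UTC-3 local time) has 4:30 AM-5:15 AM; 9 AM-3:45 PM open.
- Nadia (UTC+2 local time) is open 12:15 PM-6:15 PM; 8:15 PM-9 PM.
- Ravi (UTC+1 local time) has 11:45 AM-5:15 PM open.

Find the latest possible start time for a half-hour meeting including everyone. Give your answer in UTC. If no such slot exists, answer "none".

15:45

Hamid in UTC: 09:15-16:45, 18:00-19:00 (subtract 3h to convert from UTC+3).
Tomás in UTC: 07:30-08:15, 12:00-18:45 (add 3h to convert from UTC-3).
Nadia in UTC: 10:15-16:15, 18:15-19:00 (subtract 2h to convert from UTC+2).
Ravi in UTC: 10:45-16:15 (subtract 1h to convert from UTC+1).
Hamid ∩ Tomás: 12:00-16:45, 18:00-18:45.
Hamid ∩ Tomás ∩ Nadia: 12:00-16:15, 18:15-18:45.
Hamid ∩ Tomás ∩ Nadia ∩ Ravi: 12:00-16:15.
Those are the intersection windows.
The last common window of at least 30 minutes is 12:00-16:15; a 30-minute meeting can start as late as 15:45 and still end by 16:15.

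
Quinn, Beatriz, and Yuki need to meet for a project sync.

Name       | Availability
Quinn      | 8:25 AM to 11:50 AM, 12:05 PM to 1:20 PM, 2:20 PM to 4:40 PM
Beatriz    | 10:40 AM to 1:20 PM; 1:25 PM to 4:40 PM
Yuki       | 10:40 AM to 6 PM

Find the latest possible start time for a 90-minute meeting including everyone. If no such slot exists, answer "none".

15:10

Quinn ∩ Beatriz: 10:40-11:50, 12:05-13:20, 14:20-16:40.
Quinn ∩ Beatriz ∩ Yuki: 10:40-11:50, 12:05-13:20, 14:20-16:40.
Those are the intersection windows.
The last common window of at least 90 minutes is 14:20-16:40; a 90-minute meeting can start as late as 15:10 and still end by 16:40.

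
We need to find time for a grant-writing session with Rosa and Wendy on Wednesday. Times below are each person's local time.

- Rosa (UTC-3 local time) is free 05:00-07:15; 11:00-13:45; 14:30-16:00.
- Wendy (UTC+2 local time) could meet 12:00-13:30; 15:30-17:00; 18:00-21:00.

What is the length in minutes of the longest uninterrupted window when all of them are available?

90

Rosa in UTC: 08:00-10:15, 14:00-16:45, 17:30-19:00 (add 3h to convert from UTC-3).
Wendy in UTC: 10:00-11:30, 13:30-15:00, 16:00-19:00 (subtract 2h to convert from UTC+2).
Rosa ∩ Wendy: 10:00-10:15, 14:00-15:00, 16:00-16:45, 17:30-19:00.
The longest is 17:30-19:00 at 90 minutes.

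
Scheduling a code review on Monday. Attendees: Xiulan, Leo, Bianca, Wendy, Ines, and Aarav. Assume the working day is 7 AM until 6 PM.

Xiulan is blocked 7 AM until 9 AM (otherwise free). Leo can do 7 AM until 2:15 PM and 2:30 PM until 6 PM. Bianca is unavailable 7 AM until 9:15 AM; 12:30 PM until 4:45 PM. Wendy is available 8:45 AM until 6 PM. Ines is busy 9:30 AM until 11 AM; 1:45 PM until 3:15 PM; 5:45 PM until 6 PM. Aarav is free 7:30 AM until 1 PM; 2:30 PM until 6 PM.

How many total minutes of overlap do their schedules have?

Xiulan free: 09:00-18:00 (invert busy blocks within the working day).
Leo free: 07:00-14:15, 14:30-18:00.
Bianca free: 09:15-12:30, 16:45-18:00 (invert busy blocks within the working day).
Wendy free: 08:45-18:00.
Ines free: 07:00-09:30, 11:00-13:45, 15:15-17:45 (invert busy blocks within the working day).
Aarav free: 07:30-13:00, 14:30-18:00.
Xiulan ∩ Leo: 09:00-14:15, 14:30-18:00.
Xiulan ∩ Leo ∩ Bianca: 09:15-12:30, 16:45-18:00.
Xiulan ∩ Leo ∩ Bianca ∩ Wendy: 09:15-12:30, 16:45-18:00.
Xiulan ∩ Leo ∩ Bianca ∩ Wendy ∩ Ines: 09:15-09:30, 11:00-12:30, 16:45-17:45.
Xiulan ∩ Leo ∩ Bianca ∩ Wendy ∩ Ines ∩ Aarav: 09:15-09:30, 11:00-12:30, 16:45-17:45.
Summing the common windows: 15 + 90 + 60 = 165 minutes.

165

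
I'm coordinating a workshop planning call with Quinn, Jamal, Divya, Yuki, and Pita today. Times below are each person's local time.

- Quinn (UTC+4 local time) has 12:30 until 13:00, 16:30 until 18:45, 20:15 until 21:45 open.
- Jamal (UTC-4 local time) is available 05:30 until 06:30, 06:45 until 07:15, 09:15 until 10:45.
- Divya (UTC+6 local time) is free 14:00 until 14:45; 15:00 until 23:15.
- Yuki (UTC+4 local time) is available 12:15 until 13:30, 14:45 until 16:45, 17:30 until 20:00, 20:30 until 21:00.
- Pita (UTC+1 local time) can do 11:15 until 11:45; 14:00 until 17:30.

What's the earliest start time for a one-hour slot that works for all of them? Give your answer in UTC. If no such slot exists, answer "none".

Quinn in UTC: 08:30-09:00, 12:30-14:45, 16:15-17:45 (subtract 4h to convert from UTC+4).
Jamal in UTC: 09:30-10:30, 10:45-11:15, 13:15-14:45 (add 4h to convert from UTC-4).
Divya in UTC: 08:00-08:45, 09:00-17:15 (subtract 6h to convert from UTC+6).
Yuki in UTC: 08:15-09:30, 10:45-12:45, 13:30-16:00, 16:30-17:00 (subtract 4h to convert from UTC+4).
Pita in UTC: 10:15-10:45, 13:00-16:30 (subtract 1h to convert from UTC+1).
Quinn ∩ Jamal: 13:15-14:45.
Quinn ∩ Jamal ∩ Divya: 13:15-14:45.
Quinn ∩ Jamal ∩ Divya ∩ Yuki: 13:30-14:45.
Quinn ∩ Jamal ∩ Divya ∩ Yuki ∩ Pita: 13:30-14:45.
The first common window of at least 60 minutes is 13:30-14:45, so the earliest start is 13:30.

13:30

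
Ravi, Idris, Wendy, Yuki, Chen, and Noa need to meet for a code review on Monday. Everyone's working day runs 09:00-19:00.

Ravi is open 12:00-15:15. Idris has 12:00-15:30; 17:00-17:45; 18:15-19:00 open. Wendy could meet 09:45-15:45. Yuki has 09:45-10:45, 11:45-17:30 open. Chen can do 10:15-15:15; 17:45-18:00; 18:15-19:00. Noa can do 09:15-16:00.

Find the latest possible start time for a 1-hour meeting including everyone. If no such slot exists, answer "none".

Ravi ∩ Idris: 12:00-15:15.
Ravi ∩ Idris ∩ Wendy: 12:00-15:15.
Ravi ∩ Idris ∩ Wendy ∩ Yuki: 12:00-15:15.
Ravi ∩ Idris ∩ Wendy ∩ Yuki ∩ Chen: 12:00-15:15.
Ravi ∩ Idris ∩ Wendy ∩ Yuki ∩ Chen ∩ Noa: 12:00-15:15.
Those are the intersection windows.
The last common window of at least 60 minutes is 12:00-15:15; a 60-minute meeting can start as late as 14:15 and still end by 15:15.

14:15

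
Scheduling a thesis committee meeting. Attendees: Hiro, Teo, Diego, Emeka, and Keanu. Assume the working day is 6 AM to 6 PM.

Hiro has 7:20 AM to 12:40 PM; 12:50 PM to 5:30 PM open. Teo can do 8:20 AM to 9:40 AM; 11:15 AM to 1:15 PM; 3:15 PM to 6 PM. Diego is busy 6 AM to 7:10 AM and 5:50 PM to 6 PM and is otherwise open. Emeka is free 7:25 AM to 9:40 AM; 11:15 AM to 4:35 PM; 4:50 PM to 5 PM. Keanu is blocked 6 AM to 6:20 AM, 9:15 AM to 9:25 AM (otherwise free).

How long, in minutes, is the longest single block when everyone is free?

Hiro free: 07:20-12:40, 12:50-17:30.
Teo free: 08:20-09:40, 11:15-13:15, 15:15-18:00.
Diego free: 07:10-17:50 (invert busy blocks within the working day).
Emeka free: 07:25-09:40, 11:15-16:35, 16:50-17:00.
Keanu free: 06:20-09:15, 09:25-18:00 (invert busy blocks within the working day).
Hiro ∩ Teo: 08:20-09:40, 11:15-12:40, 12:50-13:15, 15:15-17:30.
Hiro ∩ Teo ∩ Diego: 08:20-09:40, 11:15-12:40, 12:50-13:15, 15:15-17:30.
Hiro ∩ Teo ∩ Diego ∩ Emeka: 08:20-09:40, 11:15-12:40, 12:50-13:15, 15:15-16:35, 16:50-17:00.
Hiro ∩ Teo ∩ Diego ∩ Emeka ∩ Keanu: 08:20-09:15, 09:25-09:40, 11:15-12:40, 12:50-13:15, 15:15-16:35, 16:50-17:00.
The longest is 11:15-12:40 at 85 minutes.

85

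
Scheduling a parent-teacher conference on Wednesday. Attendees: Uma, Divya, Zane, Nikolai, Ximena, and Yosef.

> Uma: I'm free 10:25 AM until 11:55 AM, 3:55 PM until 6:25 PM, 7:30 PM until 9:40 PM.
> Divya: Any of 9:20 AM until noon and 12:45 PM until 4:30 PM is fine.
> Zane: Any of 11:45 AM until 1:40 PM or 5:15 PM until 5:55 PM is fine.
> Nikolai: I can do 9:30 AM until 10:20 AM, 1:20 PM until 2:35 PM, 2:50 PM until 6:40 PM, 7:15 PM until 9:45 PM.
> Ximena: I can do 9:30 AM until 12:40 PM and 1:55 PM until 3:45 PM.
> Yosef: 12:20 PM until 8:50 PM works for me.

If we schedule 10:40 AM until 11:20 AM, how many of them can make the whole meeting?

3

Uma, Divya, and Ximena can make the full 10:40-11:20 slot — that's 3.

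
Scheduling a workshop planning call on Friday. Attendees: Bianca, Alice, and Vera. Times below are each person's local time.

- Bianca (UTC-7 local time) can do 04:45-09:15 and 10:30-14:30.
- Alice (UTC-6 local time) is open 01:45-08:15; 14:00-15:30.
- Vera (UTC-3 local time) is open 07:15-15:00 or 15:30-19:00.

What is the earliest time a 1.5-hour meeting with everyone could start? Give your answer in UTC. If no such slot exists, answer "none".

11:45

Bianca in UTC: 11:45-16:15, 17:30-21:30 (add 7h to convert from UTC-7).
Alice in UTC: 07:45-14:15, 20:00-21:30 (add 6h to convert from UTC-6).
Vera in UTC: 10:15-18:00, 18:30-22:00 (add 3h to convert from UTC-3).
Bianca ∩ Alice: 11:45-14:15, 20:00-21:30.
Bianca ∩ Alice ∩ Vera: 11:45-14:15, 20:00-21:30.
The first common window of at least 90 minutes is 11:45-14:15, so the earliest start is 11:45.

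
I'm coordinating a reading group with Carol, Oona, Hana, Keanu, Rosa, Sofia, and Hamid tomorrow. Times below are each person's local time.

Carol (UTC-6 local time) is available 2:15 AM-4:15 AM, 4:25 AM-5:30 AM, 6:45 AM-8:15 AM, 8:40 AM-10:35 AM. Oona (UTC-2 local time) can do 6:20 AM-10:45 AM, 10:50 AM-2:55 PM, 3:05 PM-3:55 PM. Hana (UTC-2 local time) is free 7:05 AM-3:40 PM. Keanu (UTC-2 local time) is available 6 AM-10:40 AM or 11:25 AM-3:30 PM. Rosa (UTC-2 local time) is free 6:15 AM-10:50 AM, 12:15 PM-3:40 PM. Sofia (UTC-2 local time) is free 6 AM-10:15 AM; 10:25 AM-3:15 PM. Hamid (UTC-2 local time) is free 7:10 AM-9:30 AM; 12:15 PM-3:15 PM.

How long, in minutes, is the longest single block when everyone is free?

115

Carol in UTC: 08:15-10:15, 10:25-11:30, 12:45-14:15, 14:40-16:35 (add 6h to convert from UTC-6).
Oona in UTC: 08:20-12:45, 12:50-16:55, 17:05-17:55 (add 2h to convert from UTC-2).
Hana in UTC: 09:05-17:40 (add 2h to convert from UTC-2).
Keanu in UTC: 08:00-12:40, 13:25-17:30 (add 2h to convert from UTC-2).
Rosa in UTC: 08:15-12:50, 14:15-17:40 (add 2h to convert from UTC-2).
Sofia in UTC: 08:00-12:15, 12:25-17:15 (add 2h to convert from UTC-2).
Hamid in UTC: 09:10-11:30, 14:15-17:15 (add 2h to convert from UTC-2).
Carol ∩ Oona: 08:20-10:15, 10:25-11:30, 12:50-14:15, 14:40-16:35.
Carol ∩ Oona ∩ Hana: 09:05-10:15, 10:25-11:30, 12:50-14:15, 14:40-16:35.
Carol ∩ Oona ∩ Hana ∩ Keanu: 09:05-10:15, 10:25-11:30, 13:25-14:15, 14:40-16:35.
Carol ∩ Oona ∩ Hana ∩ Keanu ∩ Rosa: 09:05-10:15, 10:25-11:30, 14:40-16:35.
Carol ∩ Oona ∩ Hana ∩ Keanu ∩ Rosa ∩ Sofia: 09:05-10:15, 10:25-11:30, 14:40-16:35.
Carol ∩ Oona ∩ Hana ∩ Keanu ∩ Rosa ∩ Sofia ∩ Hamid: 09:10-10:15, 10:25-11:30, 14:40-16:35.
The longest is 14:40-16:35 at 115 minutes.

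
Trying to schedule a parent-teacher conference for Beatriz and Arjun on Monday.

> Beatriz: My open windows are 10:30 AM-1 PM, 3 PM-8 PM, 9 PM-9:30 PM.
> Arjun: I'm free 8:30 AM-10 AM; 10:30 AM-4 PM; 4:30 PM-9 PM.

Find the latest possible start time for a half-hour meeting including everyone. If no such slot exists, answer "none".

Beatriz ∩ Arjun: 10:30-13:00, 15:00-16:00, 16:30-20:00.
So the common availability across everyone is 10:30-13:00, 15:00-16:00, 16:30-20:00.
The last common window of at least 30 minutes is 16:30-20:00; a 30-minute meeting can start as late as 19:30 and still end by 20:00.

19:30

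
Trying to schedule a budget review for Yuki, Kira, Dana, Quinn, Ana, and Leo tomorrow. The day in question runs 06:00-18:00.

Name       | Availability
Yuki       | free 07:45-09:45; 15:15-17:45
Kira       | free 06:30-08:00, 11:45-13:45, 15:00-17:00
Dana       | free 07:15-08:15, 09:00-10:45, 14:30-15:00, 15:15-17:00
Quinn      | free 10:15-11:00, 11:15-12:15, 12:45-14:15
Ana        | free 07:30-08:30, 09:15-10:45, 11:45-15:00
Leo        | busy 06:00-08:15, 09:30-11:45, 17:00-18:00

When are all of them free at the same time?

none

Yuki free: 07:45-09:45, 15:15-17:45.
Kira free: 06:30-08:00, 11:45-13:45, 15:00-17:00.
Dana free: 07:15-08:15, 09:00-10:45, 14:30-15:00, 15:15-17:00.
Quinn free: 10:15-11:00, 11:15-12:15, 12:45-14:15.
Ana free: 07:30-08:30, 09:15-10:45, 11:45-15:00.
Leo free: 08:15-09:30, 11:45-17:00 (invert busy blocks within the working day).
Yuki ∩ Kira: 07:45-08:00, 15:15-17:00.
Yuki ∩ Kira ∩ Dana: 07:45-08:00, 15:15-17:00.
Yuki ∩ Kira ∩ Dana ∩ Quinn: ∅.
Yuki ∩ Kira ∩ Dana ∩ Quinn ∩ Ana: ∅.
Yuki ∩ Kira ∩ Dana ∩ Quinn ∩ Ana ∩ Leo: ∅.
There is no time when everyone is free.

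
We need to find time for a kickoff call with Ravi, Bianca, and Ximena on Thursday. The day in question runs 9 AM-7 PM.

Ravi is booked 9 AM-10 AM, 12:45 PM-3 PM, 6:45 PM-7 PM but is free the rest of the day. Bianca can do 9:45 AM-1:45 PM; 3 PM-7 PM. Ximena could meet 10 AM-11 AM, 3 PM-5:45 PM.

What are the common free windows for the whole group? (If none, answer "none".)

Ravi free: 10:00-12:45, 15:00-18:45 (invert busy blocks within the working day).
Bianca free: 09:45-13:45, 15:00-19:00.
Ximena free: 10:00-11:00, 15:00-17:45.
Ravi ∩ Bianca: 10:00-12:45, 15:00-18:45.
Ravi ∩ Bianca ∩ Ximena: 10:00-11:00, 15:00-17:45.

10:00-11:00, 15:00-17:45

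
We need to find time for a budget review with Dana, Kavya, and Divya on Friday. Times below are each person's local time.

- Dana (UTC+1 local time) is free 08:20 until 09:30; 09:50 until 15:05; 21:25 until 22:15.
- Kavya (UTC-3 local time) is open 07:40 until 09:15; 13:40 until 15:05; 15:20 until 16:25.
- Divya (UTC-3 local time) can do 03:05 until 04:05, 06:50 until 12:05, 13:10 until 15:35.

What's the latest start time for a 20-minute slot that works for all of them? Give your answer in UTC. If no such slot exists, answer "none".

Dana in UTC: 07:20-08:30, 08:50-14:05, 20:25-21:15 (subtract 1h to convert from UTC+1).
Kavya in UTC: 10:40-12:15, 16:40-18:05, 18:20-19:25 (add 3h to convert from UTC-3).
Divya in UTC: 06:05-07:05, 09:50-15:05, 16:10-18:35 (add 3h to convert from UTC-3).
Dana ∩ Kavya: 10:40-12:15.
Dana ∩ Kavya ∩ Divya: 10:40-12:15.
So the common availability across everyone is 10:40-12:15.
The last common window of at least 20 minutes is 10:40-12:15; a 20-minute meeting can start as late as 11:55 and still end by 12:15.

11:55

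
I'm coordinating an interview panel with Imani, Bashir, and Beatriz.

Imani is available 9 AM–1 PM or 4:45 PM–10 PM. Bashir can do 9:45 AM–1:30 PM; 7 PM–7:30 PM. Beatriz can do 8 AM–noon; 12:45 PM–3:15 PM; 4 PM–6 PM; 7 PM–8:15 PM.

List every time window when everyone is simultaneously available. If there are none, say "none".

09:45-12:00, 12:45-13:00, 19:00-19:30

Imani ∩ Bashir: 09:45-13:00, 19:00-19:30.
Imani ∩ Bashir ∩ Beatriz: 09:45-12:00, 12:45-13:00, 19:00-19:30.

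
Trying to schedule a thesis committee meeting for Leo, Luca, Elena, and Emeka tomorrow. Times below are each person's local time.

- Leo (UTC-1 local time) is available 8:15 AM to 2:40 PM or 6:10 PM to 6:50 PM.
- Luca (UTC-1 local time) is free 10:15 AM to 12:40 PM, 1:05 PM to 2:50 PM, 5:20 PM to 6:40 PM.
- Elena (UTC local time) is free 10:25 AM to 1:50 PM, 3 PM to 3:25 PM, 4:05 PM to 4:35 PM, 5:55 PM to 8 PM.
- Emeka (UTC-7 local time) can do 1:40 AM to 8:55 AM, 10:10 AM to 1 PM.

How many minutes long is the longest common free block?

145

Leo in UTC: 09:15-15:40, 19:10-19:50 (add 1h to convert from UTC-1).
Luca in UTC: 11:15-13:40, 14:05-15:50, 18:20-19:40 (add 1h to convert from UTC-1).
Elena in UTC: 10:25-13:50, 15:00-15:25, 16:05-16:35, 17:55-20:00.
Emeka in UTC: 08:40-15:55, 17:10-20:00 (add 7h to convert from UTC-7).
Leo ∩ Luca: 11:15-13:40, 14:05-15:40, 19:10-19:40.
Leo ∩ Luca ∩ Elena: 11:15-13:40, 15:00-15:25, 19:10-19:40.
Leo ∩ Luca ∩ Elena ∩ Emeka: 11:15-13:40, 15:00-15:25, 19:10-19:40.
The longest is 11:15-13:40 at 145 minutes.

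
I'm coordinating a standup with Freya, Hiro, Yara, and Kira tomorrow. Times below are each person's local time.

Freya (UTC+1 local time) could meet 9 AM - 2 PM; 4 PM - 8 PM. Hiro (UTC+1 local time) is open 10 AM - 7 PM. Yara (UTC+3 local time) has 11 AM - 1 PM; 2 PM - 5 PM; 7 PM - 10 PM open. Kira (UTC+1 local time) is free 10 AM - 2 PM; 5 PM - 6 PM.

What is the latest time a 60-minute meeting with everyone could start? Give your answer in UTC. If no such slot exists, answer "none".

Freya in UTC: 08:00-13:00, 15:00-19:00 (subtract 1h to convert from UTC+1).
Hiro in UTC: 09:00-18:00 (subtract 1h to convert from UTC+1).
Yara in UTC: 08:00-10:00, 11:00-14:00, 16:00-19:00 (subtract 3h to convert from UTC+3).
Kira in UTC: 09:00-13:00, 16:00-17:00 (subtract 1h to convert from UTC+1).
Freya ∩ Hiro: 09:00-13:00, 15:00-18:00.
Freya ∩ Hiro ∩ Yara: 09:00-10:00, 11:00-13:00, 16:00-18:00.
Freya ∩ Hiro ∩ Yara ∩ Kira: 09:00-10:00, 11:00-13:00, 16:00-17:00.
The last common window of at least 60 minutes is 16:00-17:00; a 60-minute meeting can start as late as 16:00 and still end by 17:00.

16:00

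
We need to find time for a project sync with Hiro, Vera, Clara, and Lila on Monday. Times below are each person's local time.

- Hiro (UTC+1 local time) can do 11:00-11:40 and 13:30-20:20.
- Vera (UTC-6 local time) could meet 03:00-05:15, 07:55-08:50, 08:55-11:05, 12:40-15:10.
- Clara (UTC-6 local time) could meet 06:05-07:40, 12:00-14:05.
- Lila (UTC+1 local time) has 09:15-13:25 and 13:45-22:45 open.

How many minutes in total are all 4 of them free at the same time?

Hiro in UTC: 10:00-10:40, 12:30-19:20 (subtract 1h to convert from UTC+1).
Vera in UTC: 09:00-11:15, 13:55-14:50, 14:55-17:05, 18:40-21:10 (add 6h to convert from UTC-6).
Clara in UTC: 12:05-13:40, 18:00-20:05 (add 6h to convert from UTC-6).
Lila in UTC: 08:15-12:25, 12:45-21:45 (subtract 1h to convert from UTC+1).
Hiro ∩ Vera: 10:00-10:40, 13:55-14:50, 14:55-17:05, 18:40-19:20.
Hiro ∩ Vera ∩ Clara: 18:40-19:20.
Hiro ∩ Vera ∩ Clara ∩ Lila: 18:40-19:20.
That's a single block of 40 minutes.

40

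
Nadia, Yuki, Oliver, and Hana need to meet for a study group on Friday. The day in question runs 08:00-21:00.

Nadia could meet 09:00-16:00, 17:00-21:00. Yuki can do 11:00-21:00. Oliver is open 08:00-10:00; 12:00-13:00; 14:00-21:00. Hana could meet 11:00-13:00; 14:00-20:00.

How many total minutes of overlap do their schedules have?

Nadia ∩ Yuki: 11:00-16:00, 17:00-21:00.
Nadia ∩ Yuki ∩ Oliver: 12:00-13:00, 14:00-16:00, 17:00-21:00.
Nadia ∩ Yuki ∩ Oliver ∩ Hana: 12:00-13:00, 14:00-16:00, 17:00-20:00.
Summing the common windows: 60 + 120 + 180 = 360 minutes.

360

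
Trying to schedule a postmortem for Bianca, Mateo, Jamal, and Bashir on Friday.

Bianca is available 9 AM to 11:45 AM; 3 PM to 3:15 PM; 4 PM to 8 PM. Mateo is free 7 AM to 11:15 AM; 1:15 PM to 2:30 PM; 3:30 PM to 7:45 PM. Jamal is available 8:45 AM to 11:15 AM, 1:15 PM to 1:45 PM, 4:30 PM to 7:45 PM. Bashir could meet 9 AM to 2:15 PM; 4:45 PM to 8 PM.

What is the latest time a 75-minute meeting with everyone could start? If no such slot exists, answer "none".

Bianca ∩ Mateo: 09:00-11:15, 16:00-19:45.
Bianca ∩ Mateo ∩ Jamal: 09:00-11:15, 16:30-19:45.
Bianca ∩ Mateo ∩ Jamal ∩ Bashir: 09:00-11:15, 16:45-19:45.
The last common window of at least 75 minutes is 16:45-19:45; a 75-minute meeting can start as late as 18:30 and still end by 19:45.

18:30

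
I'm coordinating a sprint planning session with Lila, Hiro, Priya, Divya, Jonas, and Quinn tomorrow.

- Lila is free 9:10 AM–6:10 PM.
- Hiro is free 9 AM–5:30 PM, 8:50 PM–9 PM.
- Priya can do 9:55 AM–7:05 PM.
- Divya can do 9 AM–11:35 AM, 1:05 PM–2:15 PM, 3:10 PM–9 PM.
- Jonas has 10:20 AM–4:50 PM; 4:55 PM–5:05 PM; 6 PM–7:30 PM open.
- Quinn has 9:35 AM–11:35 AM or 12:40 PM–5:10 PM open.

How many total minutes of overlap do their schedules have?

255

Lila ∩ Hiro: 09:10-17:30.
Lila ∩ Hiro ∩ Priya: 09:55-17:30.
Lila ∩ Hiro ∩ Priya ∩ Divya: 09:55-11:35, 13:05-14:15, 15:10-17:30.
Lila ∩ Hiro ∩ Priya ∩ Divya ∩ Jonas: 10:20-11:35, 13:05-14:15, 15:10-16:50, 16:55-17:05.
Lila ∩ Hiro ∩ Priya ∩ Divya ∩ Jonas ∩ Quinn: 10:20-11:35, 13:05-14:15, 15:10-16:50, 16:55-17:05.
Summing the common windows: 75 + 70 + 100 + 10 = 255 minutes.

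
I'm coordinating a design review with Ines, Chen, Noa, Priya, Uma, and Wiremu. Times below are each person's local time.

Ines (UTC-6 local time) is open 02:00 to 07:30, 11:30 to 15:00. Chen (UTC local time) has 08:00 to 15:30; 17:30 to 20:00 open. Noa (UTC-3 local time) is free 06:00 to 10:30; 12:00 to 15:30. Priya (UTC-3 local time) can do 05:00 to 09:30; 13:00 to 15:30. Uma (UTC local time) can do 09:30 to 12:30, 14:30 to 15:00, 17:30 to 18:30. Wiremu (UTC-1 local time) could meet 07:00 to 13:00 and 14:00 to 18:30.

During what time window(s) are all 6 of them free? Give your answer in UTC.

Ines in UTC: 08:00-13:30, 17:30-21:00 (add 6h to convert from UTC-6).
Chen in UTC: 08:00-15:30, 17:30-20:00.
Noa in UTC: 09:00-13:30, 15:00-18:30 (add 3h to convert from UTC-3).
Priya in UTC: 08:00-12:30, 16:00-18:30 (add 3h to convert from UTC-3).
Uma in UTC: 09:30-12:30, 14:30-15:00, 17:30-18:30.
Wiremu in UTC: 08:00-14:00, 15:00-19:30 (add 1h to convert from UTC-1).
Ines ∩ Chen: 08:00-13:30, 17:30-20:00.
Ines ∩ Chen ∩ Noa: 09:00-13:30, 17:30-18:30.
Ines ∩ Chen ∩ Noa ∩ Priya: 09:00-12:30, 17:30-18:30.
Ines ∩ Chen ∩ Noa ∩ Priya ∩ Uma: 09:30-12:30, 17:30-18:30.
Ines ∩ Chen ∩ Noa ∩ Priya ∩ Uma ∩ Wiremu: 09:30-12:30, 17:30-18:30.

09:30-12:30, 17:30-18:30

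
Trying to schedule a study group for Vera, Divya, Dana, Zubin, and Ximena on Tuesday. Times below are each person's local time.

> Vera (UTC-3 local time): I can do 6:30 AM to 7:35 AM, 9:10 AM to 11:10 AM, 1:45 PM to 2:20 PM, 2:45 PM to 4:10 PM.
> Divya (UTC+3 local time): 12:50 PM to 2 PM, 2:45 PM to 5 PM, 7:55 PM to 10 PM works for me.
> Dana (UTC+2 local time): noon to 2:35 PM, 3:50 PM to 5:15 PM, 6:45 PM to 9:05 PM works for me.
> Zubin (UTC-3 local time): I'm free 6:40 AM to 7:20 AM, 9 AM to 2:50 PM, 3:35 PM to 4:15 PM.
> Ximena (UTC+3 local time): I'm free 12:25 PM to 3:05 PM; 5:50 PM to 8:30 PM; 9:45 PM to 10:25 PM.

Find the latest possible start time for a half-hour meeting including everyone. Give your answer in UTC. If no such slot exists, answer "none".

none

Vera in UTC: 09:30-10:35, 12:10-14:10, 16:45-17:20, 17:45-19:10 (add 3h to convert from UTC-3).
Divya in UTC: 09:50-11:00, 11:45-14:00, 16:55-19:00 (subtract 3h to convert from UTC+3).
Dana in UTC: 10:00-12:35, 13:50-15:15, 16:45-19:05 (subtract 2h to convert from UTC+2).
Zubin in UTC: 09:40-10:20, 12:00-17:50, 18:35-19:15 (add 3h to convert from UTC-3).
Ximena in UTC: 09:25-12:05, 14:50-17:30, 18:45-19:25 (subtract 3h to convert from UTC+3).
Vera ∩ Divya: 09:50-10:35, 12:10-14:00, 16:55-17:20, 17:45-19:00.
Vera ∩ Divya ∩ Dana: 10:00-10:35, 12:10-12:35, 13:50-14:00, 16:55-17:20, 17:45-19:00.
Vera ∩ Divya ∩ Dana ∩ Zubin: 10:00-10:20, 12:10-12:35, 13:50-14:00, 16:55-17:20, 17:45-17:50, 18:35-19:00.
Vera ∩ Divya ∩ Dana ∩ Zubin ∩ Ximena: 10:00-10:20, 16:55-17:20, 18:45-19:00.
No common window is at least 30 minutes long.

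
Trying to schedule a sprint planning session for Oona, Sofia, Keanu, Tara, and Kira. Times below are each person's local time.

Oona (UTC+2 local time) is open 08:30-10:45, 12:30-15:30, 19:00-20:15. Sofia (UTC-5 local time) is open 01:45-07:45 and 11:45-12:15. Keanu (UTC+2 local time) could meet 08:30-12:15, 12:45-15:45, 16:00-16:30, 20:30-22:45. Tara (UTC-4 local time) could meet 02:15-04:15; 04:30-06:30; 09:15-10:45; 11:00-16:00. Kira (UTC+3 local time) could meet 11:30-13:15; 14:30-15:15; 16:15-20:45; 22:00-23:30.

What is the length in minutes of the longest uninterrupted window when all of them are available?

Oona in UTC: 06:30-08:45, 10:30-13:30, 17:00-18:15 (subtract 2h to convert from UTC+2).
Sofia in UTC: 06:45-12:45, 16:45-17:15 (add 5h to convert from UTC-5).
Keanu in UTC: 06:30-10:15, 10:45-13:45, 14:00-14:30, 18:30-20:45 (subtract 2h to convert from UTC+2).
Tara in UTC: 06:15-08:15, 08:30-10:30, 13:15-14:45, 15:00-20:00 (add 4h to convert from UTC-4).
Kira in UTC: 08:30-10:15, 11:30-12:15, 13:15-17:45, 19:00-20:30 (subtract 3h to convert from UTC+3).
Oona ∩ Sofia: 06:45-08:45, 10:30-12:45, 17:00-17:15.
Oona ∩ Sofia ∩ Keanu: 06:45-08:45, 10:45-12:45.
Oona ∩ Sofia ∩ Keanu ∩ Tara: 06:45-08:15, 08:30-08:45.
Oona ∩ Sofia ∩ Keanu ∩ Tara ∩ Kira: 08:30-08:45.
The longest is 08:30-08:45 at 15 minutes.

15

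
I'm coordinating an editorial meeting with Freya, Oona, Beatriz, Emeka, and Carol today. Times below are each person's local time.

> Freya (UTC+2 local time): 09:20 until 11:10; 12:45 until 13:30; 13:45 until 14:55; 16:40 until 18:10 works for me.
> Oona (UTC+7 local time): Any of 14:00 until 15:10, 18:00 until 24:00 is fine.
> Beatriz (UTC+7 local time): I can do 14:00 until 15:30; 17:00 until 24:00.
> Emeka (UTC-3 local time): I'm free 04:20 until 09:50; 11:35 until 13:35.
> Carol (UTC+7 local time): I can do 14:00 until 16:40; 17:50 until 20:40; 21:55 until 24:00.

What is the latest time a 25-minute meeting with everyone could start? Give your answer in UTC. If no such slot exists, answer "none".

15:45

Freya in UTC: 07:20-09:10, 10:45-11:30, 11:45-12:55, 14:40-16:10 (subtract 2h to convert from UTC+2).
Oona in UTC: 07:00-08:10, 11:00-17:00 (subtract 7h to convert from UTC+7).
Beatriz in UTC: 07:00-08:30, 10:00-17:00 (subtract 7h to convert from UTC+7).
Emeka in UTC: 07:20-12:50, 14:35-16:35 (add 3h to convert from UTC-3).
Carol in UTC: 07:00-09:40, 10:50-13:40, 14:55-17:00 (subtract 7h to convert from UTC+7).
Freya ∩ Oona: 07:20-08:10, 11:00-11:30, 11:45-12:55, 14:40-16:10.
Freya ∩ Oona ∩ Beatriz: 07:20-08:10, 11:00-11:30, 11:45-12:55, 14:40-16:10.
Freya ∩ Oona ∩ Beatriz ∩ Emeka: 07:20-08:10, 11:00-11:30, 11:45-12:50, 14:40-16:10.
Freya ∩ Oona ∩ Beatriz ∩ Emeka ∩ Carol: 07:20-08:10, 11:00-11:30, 11:45-12:50, 14:55-16:10.
The last common window of at least 25 minutes is 14:55-16:10; a 25-minute meeting can start as late as 15:45 and still end by 16:10.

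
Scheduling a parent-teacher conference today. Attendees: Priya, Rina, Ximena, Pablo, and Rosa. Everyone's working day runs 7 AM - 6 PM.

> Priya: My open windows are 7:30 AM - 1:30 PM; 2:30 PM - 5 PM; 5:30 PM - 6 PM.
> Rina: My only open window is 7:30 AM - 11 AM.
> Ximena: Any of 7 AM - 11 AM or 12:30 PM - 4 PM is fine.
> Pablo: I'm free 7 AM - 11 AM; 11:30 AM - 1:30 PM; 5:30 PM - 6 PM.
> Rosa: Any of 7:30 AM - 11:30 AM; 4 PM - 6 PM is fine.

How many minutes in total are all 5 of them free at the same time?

Priya ∩ Rina: 07:30-11:00.
Priya ∩ Rina ∩ Ximena: 07:30-11:00.
Priya ∩ Rina ∩ Ximena ∩ Pablo: 07:30-11:00.
Priya ∩ Rina ∩ Ximena ∩ Pablo ∩ Rosa: 07:30-11:00.
So the common availability across everyone is 07:30-11:00.
That's a single block of 210 minutes.

210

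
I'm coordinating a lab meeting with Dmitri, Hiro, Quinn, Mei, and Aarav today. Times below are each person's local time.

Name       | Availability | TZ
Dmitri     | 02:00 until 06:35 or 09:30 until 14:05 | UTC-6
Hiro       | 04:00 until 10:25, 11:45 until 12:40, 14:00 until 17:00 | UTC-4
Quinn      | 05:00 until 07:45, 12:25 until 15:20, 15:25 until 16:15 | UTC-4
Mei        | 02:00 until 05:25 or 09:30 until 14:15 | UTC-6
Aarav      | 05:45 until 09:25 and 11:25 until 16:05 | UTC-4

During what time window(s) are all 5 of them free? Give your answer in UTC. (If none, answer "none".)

09:45-11:25, 16:25-16:40, 18:00-19:20, 19:25-20:05

Dmitri in UTC: 08:00-12:35, 15:30-20:05 (add 6h to convert from UTC-6).
Hiro in UTC: 08:00-14:25, 15:45-16:40, 18:00-21:00 (add 4h to convert from UTC-4).
Quinn in UTC: 09:00-11:45, 16:25-19:20, 19:25-20:15 (add 4h to convert from UTC-4).
Mei in UTC: 08:00-11:25, 15:30-20:15 (add 6h to convert from UTC-6).
Aarav in UTC: 09:45-13:25, 15:25-20:05 (add 4h to convert from UTC-4).
Dmitri ∩ Hiro: 08:00-12:35, 15:45-16:40, 18:00-20:05.
Dmitri ∩ Hiro ∩ Quinn: 09:00-11:45, 16:25-16:40, 18:00-19:20, 19:25-20:05.
Dmitri ∩ Hiro ∩ Quinn ∩ Mei: 09:00-11:25, 16:25-16:40, 18:00-19:20, 19:25-20:05.
Dmitri ∩ Hiro ∩ Quinn ∩ Mei ∩ Aarav: 09:45-11:25, 16:25-16:40, 18:00-19:20, 19:25-20:05.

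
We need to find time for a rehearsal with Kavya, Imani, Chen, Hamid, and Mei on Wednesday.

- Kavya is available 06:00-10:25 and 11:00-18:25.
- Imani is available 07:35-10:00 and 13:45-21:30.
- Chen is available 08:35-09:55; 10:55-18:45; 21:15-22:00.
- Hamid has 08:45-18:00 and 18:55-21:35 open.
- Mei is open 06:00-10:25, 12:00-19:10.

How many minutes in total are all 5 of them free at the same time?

325

Kavya ∩ Imani: 07:35-10:00, 13:45-18:25.
Kavya ∩ Imani ∩ Chen: 08:35-09:55, 13:45-18:25.
Kavya ∩ Imani ∩ Chen ∩ Hamid: 08:45-09:55, 13:45-18:00.
Kavya ∩ Imani ∩ Chen ∩ Hamid ∩ Mei: 08:45-09:55, 13:45-18:00.
Summing the common windows: 70 + 255 = 325 minutes.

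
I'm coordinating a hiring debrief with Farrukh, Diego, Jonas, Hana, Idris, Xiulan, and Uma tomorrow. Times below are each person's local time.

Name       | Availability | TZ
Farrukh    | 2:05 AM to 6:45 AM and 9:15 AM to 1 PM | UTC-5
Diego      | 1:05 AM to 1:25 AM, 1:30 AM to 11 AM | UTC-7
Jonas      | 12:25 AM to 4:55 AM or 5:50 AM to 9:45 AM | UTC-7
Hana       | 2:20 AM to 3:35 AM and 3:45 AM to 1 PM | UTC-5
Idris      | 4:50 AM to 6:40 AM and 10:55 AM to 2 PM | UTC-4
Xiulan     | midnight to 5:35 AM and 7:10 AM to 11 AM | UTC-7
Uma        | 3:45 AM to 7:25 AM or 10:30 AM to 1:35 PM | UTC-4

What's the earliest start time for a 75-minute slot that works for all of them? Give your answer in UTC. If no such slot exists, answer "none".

08:50

Farrukh in UTC: 07:05-11:45, 14:15-18:00 (add 5h to convert from UTC-5).
Diego in UTC: 08:05-08:25, 08:30-18:00 (add 7h to convert from UTC-7).
Jonas in UTC: 07:25-11:55, 12:50-16:45 (add 7h to convert from UTC-7).
Hana in UTC: 07:20-08:35, 08:45-18:00 (add 5h to convert from UTC-5).
Idris in UTC: 08:50-10:40, 14:55-18:00 (add 4h to convert from UTC-4).
Xiulan in UTC: 07:00-12:35, 14:10-18:00 (add 7h to convert from UTC-7).
Uma in UTC: 07:45-11:25, 14:30-17:35 (add 4h to convert from UTC-4).
Farrukh ∩ Diego: 08:05-08:25, 08:30-11:45, 14:15-18:00.
Farrukh ∩ Diego ∩ Jonas: 08:05-08:25, 08:30-11:45, 14:15-16:45.
Farrukh ∩ Diego ∩ Jonas ∩ Hana: 08:05-08:25, 08:30-08:35, 08:45-11:45, 14:15-16:45.
Farrukh ∩ Diego ∩ Jonas ∩ Hana ∩ Idris: 08:50-10:40, 14:55-16:45.
Farrukh ∩ Diego ∩ Jonas ∩ Hana ∩ Idris ∩ Xiulan: 08:50-10:40, 14:55-16:45.
Farrukh ∩ Diego ∩ Jonas ∩ Hana ∩ Idris ∩ Xiulan ∩ Uma: 08:50-10:40, 14:55-16:45.
Those are the intersection windows.
The first common window of at least 75 minutes is 08:50-10:40, so the earliest start is 08:50.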